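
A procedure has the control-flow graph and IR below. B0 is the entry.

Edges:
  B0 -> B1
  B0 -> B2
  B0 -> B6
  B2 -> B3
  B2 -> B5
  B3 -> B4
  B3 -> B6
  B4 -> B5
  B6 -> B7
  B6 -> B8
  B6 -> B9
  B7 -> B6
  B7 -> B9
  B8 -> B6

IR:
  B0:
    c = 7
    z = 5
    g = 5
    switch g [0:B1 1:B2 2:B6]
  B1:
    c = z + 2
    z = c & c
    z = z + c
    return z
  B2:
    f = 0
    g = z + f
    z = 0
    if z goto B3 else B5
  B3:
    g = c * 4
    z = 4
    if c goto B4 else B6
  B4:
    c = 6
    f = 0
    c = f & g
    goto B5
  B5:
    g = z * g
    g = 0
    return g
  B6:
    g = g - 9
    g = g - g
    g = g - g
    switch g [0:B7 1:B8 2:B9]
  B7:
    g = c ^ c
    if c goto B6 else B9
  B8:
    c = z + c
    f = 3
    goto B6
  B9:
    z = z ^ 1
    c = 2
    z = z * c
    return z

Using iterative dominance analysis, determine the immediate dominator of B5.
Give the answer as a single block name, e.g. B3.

Answer: B2

Analysis:
idom tree: B1←B0 B2←B0 B3←B2 B4←B3 B5←B2 B6←B0 B7←B6 B8←B6 B9←B6
Join-block Dom:
  B5: preds {B2,B4}: {B0,B2} ∩ {B0,B2,B3,B4} = {B0,B2}; idom=B2
  B6: preds {B0,B3,B7,B8}: {B0} ∩ {B0,B2,B3} ∩ {B0,B6,B7} ∩ {B0,B6,B8} = {B0}; idom=B0
  B9: preds {B6,B7}: {B0,B6} ∩ {B0,B6,B7} = {B0,B6}; idom=B6

idom(B5) = B2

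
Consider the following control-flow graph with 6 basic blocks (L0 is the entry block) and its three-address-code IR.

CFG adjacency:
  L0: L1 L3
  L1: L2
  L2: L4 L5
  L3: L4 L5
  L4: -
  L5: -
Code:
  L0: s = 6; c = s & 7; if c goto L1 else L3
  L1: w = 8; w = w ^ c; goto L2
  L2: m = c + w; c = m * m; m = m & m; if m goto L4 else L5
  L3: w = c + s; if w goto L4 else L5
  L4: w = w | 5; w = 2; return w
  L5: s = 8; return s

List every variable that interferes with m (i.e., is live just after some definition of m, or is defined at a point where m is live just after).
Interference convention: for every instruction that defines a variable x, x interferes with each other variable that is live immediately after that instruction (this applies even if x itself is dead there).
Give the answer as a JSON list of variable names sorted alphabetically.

Answer: ["c", "w"]

Working:
def/use:
  L0: def={c,s} ue=∅
  L1: def={w} ue={c}
  L2: def={c,m} ue={c,w}
  L3: def={w} ue={c,s}
  L4: def={w} ue={w}
  L5: def={s} ue=∅

Liveness:
  L0: in=∅ out={c,s}
  L1: in={c} out={c,w}
  L2: in={c,w} out={w}
  L3: in={c,s} out={w}
  L4: in={w} out=∅
  L5: in=∅ out=∅

Interfere edges:
  c — {m,s,w}
  m — {c,w}
  s — {c}
  w — {c,m}

N(m) = ["c", "w"]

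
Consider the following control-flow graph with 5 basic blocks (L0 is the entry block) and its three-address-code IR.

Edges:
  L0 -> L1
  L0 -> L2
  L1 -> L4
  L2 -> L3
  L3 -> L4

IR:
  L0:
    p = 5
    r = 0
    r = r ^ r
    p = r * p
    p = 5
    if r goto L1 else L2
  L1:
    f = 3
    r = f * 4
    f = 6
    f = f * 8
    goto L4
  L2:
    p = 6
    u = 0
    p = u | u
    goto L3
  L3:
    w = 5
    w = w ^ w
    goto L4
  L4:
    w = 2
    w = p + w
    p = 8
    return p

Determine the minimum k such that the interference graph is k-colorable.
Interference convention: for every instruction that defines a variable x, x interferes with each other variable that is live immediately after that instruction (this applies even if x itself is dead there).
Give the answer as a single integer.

Per-block:
  L0 def {p,r} use ∅
  L1 def {f,r} use ∅
  L2 def {p,u} use ∅
  L3 def {w} use ∅
  L4 def {p,w} use {p}

Backward fixpoint:
  live L0: ∅→{p}
  live L1: {p}→{p}
  live L2: ∅→{p}
  live L3: {p}→{p}
  live L4: {p}→∅

Interfere edges:
  f: {p}
  p: {f,r,w}
  r: {p}
  u: ∅
  w: {p}

Registers:
  clique {f,p} ⇒ need ≥ 2
  assign f→R1 p→R0 r→R1 u→R0 w→R1 — no edge inside a register ⇒ χ ≤ 2
  χ = 2

Answer: 2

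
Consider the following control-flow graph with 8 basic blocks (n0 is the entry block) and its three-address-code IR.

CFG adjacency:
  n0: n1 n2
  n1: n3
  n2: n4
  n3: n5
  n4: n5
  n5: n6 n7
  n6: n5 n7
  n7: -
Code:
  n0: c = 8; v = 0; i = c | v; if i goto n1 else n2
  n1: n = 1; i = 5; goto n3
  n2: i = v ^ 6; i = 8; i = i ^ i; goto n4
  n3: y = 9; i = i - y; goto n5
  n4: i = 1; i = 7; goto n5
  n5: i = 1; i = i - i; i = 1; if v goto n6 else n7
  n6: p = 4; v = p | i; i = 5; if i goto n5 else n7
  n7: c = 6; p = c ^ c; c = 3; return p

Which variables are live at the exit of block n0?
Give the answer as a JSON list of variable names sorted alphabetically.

Answer: ["v"]

Analysis:
Per-block:
  n0: def={c,i,v} ue=∅
  n1: def={i,n} ue=∅
  n2: def={i} ue={v}
  n3: def={i,y} ue={i}
  n4: def={i} ue=∅
  n5: def={i} ue={v}
  n6: def={i,p,v} ue={i}
  n7: def={c,p} ue=∅

Backward fixpoint:
  live n0: ∅→{v}
  live n1: {v}→{i,v}
  live n2: {v}→{v}
  live n3: {i,v}→{v}
  live n4: {v}→{v}
  live n5: {v}→{i}
  live n6: {i}→{v}
  live n7: ∅→∅

live-out(n0) = ["v"]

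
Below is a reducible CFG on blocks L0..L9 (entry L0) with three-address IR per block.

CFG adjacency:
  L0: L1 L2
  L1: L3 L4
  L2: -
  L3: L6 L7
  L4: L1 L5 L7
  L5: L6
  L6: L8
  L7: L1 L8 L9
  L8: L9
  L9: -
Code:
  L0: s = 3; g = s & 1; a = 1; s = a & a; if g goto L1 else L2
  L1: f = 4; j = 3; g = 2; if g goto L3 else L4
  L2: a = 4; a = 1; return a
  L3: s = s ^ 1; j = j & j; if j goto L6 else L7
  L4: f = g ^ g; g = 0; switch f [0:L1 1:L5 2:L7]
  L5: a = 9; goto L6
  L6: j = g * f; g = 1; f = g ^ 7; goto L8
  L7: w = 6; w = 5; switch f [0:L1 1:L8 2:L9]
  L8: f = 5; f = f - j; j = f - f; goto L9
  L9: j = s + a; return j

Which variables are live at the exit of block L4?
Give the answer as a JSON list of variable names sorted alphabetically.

Answer: ["a", "f", "g", "j", "s"]

Derivation:
Per-block:
  L0 def {a,g,s} use ∅
  L1 def {f,g,j} use ∅
  L2 def {a} use ∅
  L3 def {j,s} use {j,s}
  L4 def {f,g} use {g}
  L5 def {a} use ∅
  L6 def {f,g,j} use {f,g}
  L7 def {w} use {f}
  L8 def {f,j} use {j}
  L9 def {j} use {a,s}

Liveness:
  L0 li=∅ lo={a,s}
  L1 li={a,s} lo={a,f,g,j,s}
  L2 li=∅ lo=∅
  L3 li={a,f,g,j,s} lo={a,f,g,j,s}
  L4 li={a,g,j,s} lo={a,f,g,j,s}
  L5 li={f,g,s} lo={a,f,g,s}
  L6 li={a,f,g,s} lo={a,j,s}
  L7 li={a,f,j,s} lo={a,j,s}
  L8 li={a,j,s} lo={a,s}
  L9 li={a,s} lo=∅

live-out(L4) = ["a", "f", "g", "j", "s"]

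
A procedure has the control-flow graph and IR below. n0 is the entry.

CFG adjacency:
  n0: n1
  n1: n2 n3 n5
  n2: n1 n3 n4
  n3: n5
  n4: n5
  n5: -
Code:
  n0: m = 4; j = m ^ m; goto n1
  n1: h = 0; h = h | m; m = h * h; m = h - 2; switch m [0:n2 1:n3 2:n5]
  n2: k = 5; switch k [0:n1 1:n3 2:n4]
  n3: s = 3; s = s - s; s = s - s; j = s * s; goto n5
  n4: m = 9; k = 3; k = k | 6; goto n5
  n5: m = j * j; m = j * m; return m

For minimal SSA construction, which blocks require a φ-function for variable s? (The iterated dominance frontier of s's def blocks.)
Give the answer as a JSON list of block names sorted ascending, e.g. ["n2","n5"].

Answer: ["n5"]

Analysis:
idom tree: n1←n0 n2←n1 n3←n1 n4←n2 n5←n1
Join-block Dom:
  n1: preds {n0,n2}: {n0} ∩ {n0,n1,n2} = {n0}; idom=n0
  n3: preds {n1,n2}: {n0,n1} ∩ {n0,n1,n2} = {n0,n1}; idom=n1
  n5: preds {n1,n3,n4}: {n0,n1} ∩ {n0,n1,n3} ∩ {n0,n1,n2,n4} = {n0,n1}; idom=n1

DF derivation:
  join n1 pred n0: · stop@n0
  join n1 pred n2: n2→n1 stop@n0
  join n3 pred n1: · stop@n1
  join n3 pred n2: n2 stop@n1
  join n5 pred n1: · stop@n1
  join n5 pred n3: n3 stop@n1
  join n5 pred n4: n4→n2 stop@n1
  n0: DF=∅
  n1: DF={n1}
  n2: DF={n1,n3,n5}
  n3: DF={n5}
  n4: DF={n5}
  n5: DF=∅

φ for s: defs {n3}
  DF⁺ = {n5}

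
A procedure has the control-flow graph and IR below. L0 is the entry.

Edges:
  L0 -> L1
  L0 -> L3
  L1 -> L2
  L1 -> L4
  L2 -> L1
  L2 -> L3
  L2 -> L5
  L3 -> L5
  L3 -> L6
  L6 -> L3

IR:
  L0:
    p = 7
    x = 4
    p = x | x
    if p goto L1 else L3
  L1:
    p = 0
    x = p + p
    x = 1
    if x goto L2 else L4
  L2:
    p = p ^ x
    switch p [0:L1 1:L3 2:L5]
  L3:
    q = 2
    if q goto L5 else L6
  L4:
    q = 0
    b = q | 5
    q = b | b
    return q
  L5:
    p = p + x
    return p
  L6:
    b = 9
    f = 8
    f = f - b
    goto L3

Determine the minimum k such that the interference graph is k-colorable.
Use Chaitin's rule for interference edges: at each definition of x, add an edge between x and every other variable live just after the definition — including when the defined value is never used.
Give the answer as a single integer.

Per-block:
  L0 def {p,x} use ∅
  L1 def {p,x} use ∅
  L2 def {p} use {p,x}
  L3 def {q} use ∅
  L4 def {b,q} use ∅
  L5 def {p} use {p,x}
  L6 def {b,f} use ∅

Live sets:
  L0: in=∅ out={p,x}
  L1: in=∅ out={p,x}
  L2: in={p,x} out={p,x}
  L3: in={p,x} out={p,x}
  L4: in=∅ out=∅
  L5: in={p,x} out=∅
  L6: in={p,x} out={p,x}

Interference:
  b↔{f,p,x}
  f↔{b,p,x}
  p↔{b,f,q,x}
  q↔{p,x}
  x↔{b,f,p,q}

Registers:
  lower bound: {b,f,p,x} mutually conflict ⇒ χ ≥ 4
  4-colouring: R0={p}  R1={x}  R2={b,q}  R3={f}
  χ = 4

Answer: 4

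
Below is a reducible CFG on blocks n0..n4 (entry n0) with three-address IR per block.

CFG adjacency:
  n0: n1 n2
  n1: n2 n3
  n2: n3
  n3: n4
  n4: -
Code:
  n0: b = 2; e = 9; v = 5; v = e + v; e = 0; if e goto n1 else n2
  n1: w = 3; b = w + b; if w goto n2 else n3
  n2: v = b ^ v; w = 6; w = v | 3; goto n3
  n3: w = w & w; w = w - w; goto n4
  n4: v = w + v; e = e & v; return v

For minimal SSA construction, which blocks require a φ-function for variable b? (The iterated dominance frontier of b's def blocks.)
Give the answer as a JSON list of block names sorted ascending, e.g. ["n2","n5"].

idom tree: n1←n0 n2←n0 n3←n0 n4←n3
Dom at joins:
  n2: preds {n0,n1}: {n0} ∩ {n0,n1} = {n0}; idom=n0
  n3: preds {n1,n2}: {n0,n1} ∩ {n0,n2} = {n0}; idom=n0

DF derivation:
  join n2 pred n0: · stop@n0
  join n2 pred n1: n1 stop@n0
  join n3 pred n1: n1 stop@n0
  join n3 pred n2: n2 stop@n0
  DF(n0)=∅
  DF(n1)={n2,n3}
  DF(n2)={n3}
  DF(n3)=∅
  DF(n4)=∅

φ for b: defs {n0,n1}
  DF⁺ = {n2,n3}

Answer: ["n2", "n3"]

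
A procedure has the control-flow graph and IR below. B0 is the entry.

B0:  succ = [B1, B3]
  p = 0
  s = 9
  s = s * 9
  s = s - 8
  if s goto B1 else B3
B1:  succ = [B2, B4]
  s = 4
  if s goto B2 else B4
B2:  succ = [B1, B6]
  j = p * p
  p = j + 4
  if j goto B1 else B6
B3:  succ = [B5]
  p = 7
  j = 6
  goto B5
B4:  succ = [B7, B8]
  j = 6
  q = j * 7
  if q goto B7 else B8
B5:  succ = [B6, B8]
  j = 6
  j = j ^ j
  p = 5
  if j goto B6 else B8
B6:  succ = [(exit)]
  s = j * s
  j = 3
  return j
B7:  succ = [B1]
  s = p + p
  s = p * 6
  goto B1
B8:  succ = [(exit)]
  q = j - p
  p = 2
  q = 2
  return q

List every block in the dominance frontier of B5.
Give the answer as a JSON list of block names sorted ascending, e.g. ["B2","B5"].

idom tree: B1←B0 B2←B1 B3←B0 B4←B1 B5←B3 B6←B0 B7←B4 B8←B0
Dom∩ at merges:
  B1: preds {B0,B2,B7}: {B0} ∩ {B0,B1,B2} ∩ {B0,B1,B4,B7} = {B0}; idom=B0
  B6: preds {B2,B5}: {B0,B1,B2} ∩ {B0,B3,B5} = {B0}; idom=B0
  B8: preds {B4,B5}: {B0,B1,B4} ∩ {B0,B3,B5} = {B0}; idom=B0

DF walk-up:
  B1←B0: walk · to B0
  B1←B2: walk B2→B1 to B0
  B1←B7: walk B7→B4→B1 to B0
  B6←B2: walk B2→B1 to B0
  B6←B5: walk B5→B3 to B0
  B8←B4: walk B4→B1 to B0
  B8←B5: walk B5→B3 to B0
  B0 → ∅
  B1 → {B1,B6,B8}
  B2 → {B1,B6}
  B3 → {B6,B8}
  B4 → {B1,B8}
  B5 → {B6,B8}
  B6 → ∅
  B7 → {B1}
  B8 → ∅

DF(B5) = ["B6", "B8"]

Answer: ["B6", "B8"]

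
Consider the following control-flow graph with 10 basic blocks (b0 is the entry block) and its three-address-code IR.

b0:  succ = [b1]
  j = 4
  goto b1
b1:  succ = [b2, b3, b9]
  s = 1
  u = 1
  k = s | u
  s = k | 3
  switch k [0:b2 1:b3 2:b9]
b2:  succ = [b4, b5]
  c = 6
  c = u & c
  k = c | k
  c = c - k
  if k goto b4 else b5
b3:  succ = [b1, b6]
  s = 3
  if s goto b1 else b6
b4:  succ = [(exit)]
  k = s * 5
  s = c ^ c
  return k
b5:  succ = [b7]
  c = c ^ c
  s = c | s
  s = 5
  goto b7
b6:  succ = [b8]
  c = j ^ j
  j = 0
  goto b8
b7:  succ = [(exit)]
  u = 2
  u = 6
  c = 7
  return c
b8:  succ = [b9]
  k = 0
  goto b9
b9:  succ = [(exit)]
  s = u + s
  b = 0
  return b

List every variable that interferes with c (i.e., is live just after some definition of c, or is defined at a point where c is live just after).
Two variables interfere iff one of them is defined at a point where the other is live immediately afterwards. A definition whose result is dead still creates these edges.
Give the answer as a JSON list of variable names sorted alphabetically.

Answer: ["k", "s", "u"]

Analysis:
Block summaries:
  b0: {j} / ∅
  b1: {k,s,u} / ∅
  b2: {c,k} / {k,u}
  b3: {s} / ∅
  b4: {k,s} / {c,s}
  b5: {c,s} / {c,s}
  b6: {c,j} / {j}
  b7: {c,u} / ∅
  b8: {k} / ∅
  b9: {b,s} / {s,u}

Live sets:
  live b0: ∅→{j}
  live b1: {j}→{j,k,s,u}
  live b2: {k,s,u}→{c,s}
  live b3: {j,u}→{j,s,u}
  live b4: {c,s}→∅
  live b5: {c,s}→∅
  live b6: {j,s,u}→{s,u}
  live b7: ∅→∅
  live b8: {s,u}→{s,u}
  live b9: {s,u}→∅

Conflict graph:
  b↔∅
  c↔{k,s,u}
  j↔{k,s,u}
  k↔{c,j,s,u}
  s↔{c,j,k,u}
  u↔{c,j,k,s}

N(c) = ["k", "s", "u"]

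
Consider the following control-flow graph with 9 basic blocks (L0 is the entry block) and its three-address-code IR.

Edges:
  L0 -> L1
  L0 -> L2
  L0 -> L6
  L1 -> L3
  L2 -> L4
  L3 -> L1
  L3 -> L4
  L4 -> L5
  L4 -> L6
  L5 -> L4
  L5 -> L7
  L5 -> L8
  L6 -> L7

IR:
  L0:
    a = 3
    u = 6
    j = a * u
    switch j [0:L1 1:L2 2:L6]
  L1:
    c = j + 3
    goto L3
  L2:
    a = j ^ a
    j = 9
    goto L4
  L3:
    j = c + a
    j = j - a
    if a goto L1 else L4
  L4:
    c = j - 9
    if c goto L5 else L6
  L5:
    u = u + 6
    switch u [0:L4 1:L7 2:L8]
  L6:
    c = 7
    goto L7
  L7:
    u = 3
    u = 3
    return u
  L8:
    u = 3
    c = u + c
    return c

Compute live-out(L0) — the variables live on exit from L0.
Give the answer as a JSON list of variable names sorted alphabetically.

Block summaries:
  L0 def {a,j,u} use ∅
  L1 def {c} use {j}
  L2 def {a,j} use {a,j}
  L3 def {j} use {a,c}
  L4 def {c} use {j}
  L5 def {u} use {u}
  L6 def {c} use ∅
  L7 def {u} use ∅
  L8 def {c,u} use {c}

Backward fixpoint:
  L0: in=∅ out={a,j,u}
  L1: in={a,j,u} out={a,c,u}
  L2: in={a,j,u} out={j,u}
  L3: in={a,c,u} out={a,j,u}
  L4: in={j,u} out={c,j,u}
  L5: in={c,j,u} out={c,j,u}
  L6: in=∅ out=∅
  L7: in=∅ out=∅
  L8: in={c} out=∅

live-out(L0) = ["a", "j", "u"]

Answer: ["a", "j", "u"]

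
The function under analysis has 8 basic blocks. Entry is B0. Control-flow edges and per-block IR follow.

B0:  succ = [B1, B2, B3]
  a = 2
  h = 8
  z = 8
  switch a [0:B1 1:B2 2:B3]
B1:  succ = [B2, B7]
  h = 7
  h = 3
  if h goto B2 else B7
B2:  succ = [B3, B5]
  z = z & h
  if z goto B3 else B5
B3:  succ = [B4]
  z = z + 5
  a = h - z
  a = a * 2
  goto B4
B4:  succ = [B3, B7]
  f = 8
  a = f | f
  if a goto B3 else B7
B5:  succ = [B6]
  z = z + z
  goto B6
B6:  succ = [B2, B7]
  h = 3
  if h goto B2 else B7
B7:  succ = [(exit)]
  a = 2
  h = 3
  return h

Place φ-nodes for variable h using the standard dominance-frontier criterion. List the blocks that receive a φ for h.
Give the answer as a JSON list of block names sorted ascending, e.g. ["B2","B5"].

Answer: ["B2", "B3", "B7"]

Working:
idom tree: B1←B0 B2←B0 B3←B0 B4←B3 B5←B2 B6←B5 B7←B0
Dom at joins:
  B2: preds {B0,B1,B6}: {B0} ∩ {B0,B1} ∩ {B0,B2,B5,B6} = {B0}; idom=B0
  B3: preds {B0,B2,B4}: {B0} ∩ {B0,B2} ∩ {B0,B3,B4} = {B0}; idom=B0
  B7: preds {B1,B4,B6}: {B0,B1} ∩ {B0,B3,B4} ∩ {B0,B2,B5,B6} = {B0}; idom=B0

Frontier:
  join B2 pred B0: · stop@B0
  join B2 pred B1: B1 stop@B0
  join B2 pred B6: B6→B5→B2 stop@B0
  join B3 pred B0: · stop@B0
  join B3 pred B2: B2 stop@B0
  join B3 pred B4: B4→B3 stop@B0
  join B7 pred B1: B1 stop@B0
  join B7 pred B4: B4→B3 stop@B0
  join B7 pred B6: B6→B5→B2 stop@B0
  B0 → ∅
  B1 → {B2,B7}
  B2 → {B2,B3,B7}
  B3 → {B3,B7}
  B4 → {B3,B7}
  B5 → {B2,B7}
  B6 → {B2,B7}
  B7 → ∅

φ for h: defs {B0,B1,B6,B7}
  DF⁺ = {B2,B3,B7}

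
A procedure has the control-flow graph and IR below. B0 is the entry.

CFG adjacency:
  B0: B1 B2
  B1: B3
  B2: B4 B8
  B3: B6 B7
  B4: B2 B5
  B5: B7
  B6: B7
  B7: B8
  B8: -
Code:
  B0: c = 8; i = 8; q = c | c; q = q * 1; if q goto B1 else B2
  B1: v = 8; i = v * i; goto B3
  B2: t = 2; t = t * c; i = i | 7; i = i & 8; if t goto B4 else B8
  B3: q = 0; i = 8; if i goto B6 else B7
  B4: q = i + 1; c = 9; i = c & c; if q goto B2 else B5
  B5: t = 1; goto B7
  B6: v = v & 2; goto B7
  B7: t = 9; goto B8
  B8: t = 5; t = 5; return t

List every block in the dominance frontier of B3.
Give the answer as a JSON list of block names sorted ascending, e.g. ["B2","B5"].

Answer: ["B7"]

Analysis:
idom tree: B1←B0 B2←B0 B3←B1 B4←B2 B5←B4 B6←B3 B7←B0 B8←B0
Dom at joins:
  B2: preds {B0,B4}: {B0} ∩ {B0,B2,B4} = {B0}; idom=B0
  B7: preds {B3,B5,B6}: {B0,B1,B3} ∩ {B0,B2,B4,B5} ∩ {B0,B1,B3,B6} = {B0}; idom=B0
  B8: preds {B2,B7}: {B0,B2} ∩ {B0,B7} = {B0}; idom=B0

DF derivation:
  B2←B0: walk · to B0
  B2←B4: walk B4→B2 to B0
  B7←B3: walk B3→B1 to B0
  B7←B5: walk B5→B4→B2 to B0
  B7←B6: walk B6→B3→B1 to B0
  B8←B2: walk B2 to B0
  B8←B7: walk B7 to B0
  B0: DF=∅
  B1: DF={B7}
  B2: DF={B2,B7,B8}
  B3: DF={B7}
  B4: DF={B2,B7}
  B5: DF={B7}
  B6: DF={B7}
  B7: DF={B8}
  B8: DF=∅

DF(B3) = ["B7"]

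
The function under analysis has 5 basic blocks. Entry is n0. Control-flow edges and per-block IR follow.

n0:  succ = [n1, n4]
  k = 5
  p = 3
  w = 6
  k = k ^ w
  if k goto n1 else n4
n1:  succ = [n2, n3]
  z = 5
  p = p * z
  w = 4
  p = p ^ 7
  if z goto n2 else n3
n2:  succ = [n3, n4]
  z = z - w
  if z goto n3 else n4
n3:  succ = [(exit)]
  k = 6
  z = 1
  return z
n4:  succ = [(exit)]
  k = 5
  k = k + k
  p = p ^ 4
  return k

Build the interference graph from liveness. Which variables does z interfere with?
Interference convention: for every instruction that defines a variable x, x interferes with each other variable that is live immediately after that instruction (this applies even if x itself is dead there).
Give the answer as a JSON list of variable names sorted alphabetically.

def/use:
  n0: def={k,p,w} ue=∅
  n1: def={p,w,z} ue={p}
  n2: def={z} ue={w,z}
  n3: def={k,z} ue=∅
  n4: def={k,p} ue={p}

Live sets:
  live n0: ∅→{p}
  live n1: {p}→{p,w,z}
  live n2: {p,w,z}→{p}
  live n3: ∅→∅
  live n4: {p}→∅

Interference:
  k: {p,w}
  p: {k,w,z}
  w: {k,p,z}
  z: {p,w}

N(z) = ["p", "w"]

Answer: ["p", "w"]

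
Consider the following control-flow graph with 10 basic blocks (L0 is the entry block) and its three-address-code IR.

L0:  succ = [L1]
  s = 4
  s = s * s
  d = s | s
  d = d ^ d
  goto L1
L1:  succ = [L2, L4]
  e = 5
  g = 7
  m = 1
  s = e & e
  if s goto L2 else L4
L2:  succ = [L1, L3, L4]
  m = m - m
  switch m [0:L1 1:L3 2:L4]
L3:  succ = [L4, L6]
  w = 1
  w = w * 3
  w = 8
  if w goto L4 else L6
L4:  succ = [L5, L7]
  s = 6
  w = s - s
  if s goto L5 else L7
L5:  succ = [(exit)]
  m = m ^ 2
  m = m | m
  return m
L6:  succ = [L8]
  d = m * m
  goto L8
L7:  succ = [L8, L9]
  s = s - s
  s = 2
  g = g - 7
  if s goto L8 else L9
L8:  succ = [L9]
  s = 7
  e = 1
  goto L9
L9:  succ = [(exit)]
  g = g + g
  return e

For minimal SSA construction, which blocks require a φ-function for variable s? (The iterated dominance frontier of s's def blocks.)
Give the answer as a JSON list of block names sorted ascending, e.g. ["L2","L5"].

idom tree: L1←L0 L2←L1 L3←L2 L4←L1 L5←L4 L6←L3 L7←L4 L8←L1 L9←L1
Dom at joins:
  L1: preds {L0,L2}: {L0} ∩ {L0,L1,L2} = {L0}; idom=L0
  L4: preds {L1,L2,L3}: {L0,L1} ∩ {L0,L1,L2} ∩ {L0,L1,L2,L3} = {L0,L1}; idom=L1
  L8: preds {L6,L7}: {L0,L1,L2,L3,L6} ∩ {L0,L1,L4,L7} = {L0,L1}; idom=L1
  L9: preds {L7,L8}: {L0,L1,L4,L7} ∩ {L0,L1,L8} = {L0,L1}; idom=L1

DF walk-up:
  L1←L0: walk · to L0
  L1←L2: walk L2→L1 to L0
  L4←L1: walk · to L1
  L4←L2: walk L2 to L1
  L4←L3: walk L3→L2 to L1
  L8←L6: walk L6→L3→L2 to L1
  L8←L7: walk L7→L4 to L1
  L9←L7: walk L7→L4 to L1
  L9←L8: walk L8 to L1
  L0: DF=∅
  L1: DF={L1}
  L2: DF={L1,L4,L8}
  L3: DF={L4,L8}
  L4: DF={L8,L9}
  L5: DF=∅
  L6: DF={L8}
  L7: DF={L8,L9}
  L8: DF={L9}
  L9: DF=∅

φ for s: defs {L0,L1,L4,L7,L8}
  DF⁺ = {L1,L8,L9}

Answer: ["L1", "L8", "L9"]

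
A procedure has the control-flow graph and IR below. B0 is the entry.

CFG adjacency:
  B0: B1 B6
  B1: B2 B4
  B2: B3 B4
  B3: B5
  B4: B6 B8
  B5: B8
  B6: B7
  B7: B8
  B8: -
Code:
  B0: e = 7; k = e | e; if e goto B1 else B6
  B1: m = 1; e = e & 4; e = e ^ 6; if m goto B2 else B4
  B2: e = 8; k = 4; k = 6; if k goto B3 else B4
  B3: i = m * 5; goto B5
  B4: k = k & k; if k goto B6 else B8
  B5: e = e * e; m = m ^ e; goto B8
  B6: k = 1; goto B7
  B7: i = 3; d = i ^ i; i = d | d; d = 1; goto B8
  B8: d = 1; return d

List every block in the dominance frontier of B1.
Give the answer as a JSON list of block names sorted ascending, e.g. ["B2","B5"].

Answer: ["B6", "B8"]

Derivation:
idom tree: B1←B0 B2←B1 B3←B2 B4←B1 B5←B3 B6←B0 B7←B6 B8←B0
Join-block Dom:
  B4: preds {B1,B2}: {B0,B1} ∩ {B0,B1,B2} = {B0,B1}; idom=B1
  B6: preds {B0,B4}: {B0} ∩ {B0,B1,B4} = {B0}; idom=B0
  B8: preds {B4,B5,B7}: {B0,B1,B4} ∩ {B0,B1,B2,B3,B5} ∩ {B0,B6,B7} = {B0}; idom=B0

Frontier:
  join B4 pred B1: · stop@B1
  join B4 pred B2: B2 stop@B1
  join B6 pred B0: · stop@B0
  join B6 pred B4: B4→B1 stop@B0
  join B8 pred B4: B4→B1 stop@B0
  join B8 pred B5: B5→B3→B2→B1 stop@B0
  join B8 pred B7: B7→B6 stop@B0
  DF(B0)=∅
  DF(B1)={B6,B8}
  DF(B2)={B4,B8}
  DF(B3)={B8}
  DF(B4)={B6,B8}
  DF(B5)={B8}
  DF(B6)={B8}
  DF(B7)={B8}
  DF(B8)=∅

DF(B1) = ["B6", "B8"]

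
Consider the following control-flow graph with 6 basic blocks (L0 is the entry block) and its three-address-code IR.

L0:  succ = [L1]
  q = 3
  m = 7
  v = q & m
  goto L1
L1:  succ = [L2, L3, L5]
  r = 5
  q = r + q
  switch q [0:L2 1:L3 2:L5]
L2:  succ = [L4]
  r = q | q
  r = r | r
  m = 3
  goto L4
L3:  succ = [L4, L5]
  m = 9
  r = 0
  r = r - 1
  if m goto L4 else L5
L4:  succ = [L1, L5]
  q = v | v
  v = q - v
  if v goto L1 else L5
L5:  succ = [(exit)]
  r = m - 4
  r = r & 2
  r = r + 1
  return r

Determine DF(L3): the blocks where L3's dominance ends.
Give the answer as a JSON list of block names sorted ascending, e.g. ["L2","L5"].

Answer: ["L4", "L5"]

Working:
idom tree: L1←L0 L2←L1 L3←L1 L4←L1 L5←L1
Join-block Dom:
  L1: preds {L0,L4}: {L0} ∩ {L0,L1,L4} = {L0}; idom=L0
  L4: preds {L2,L3}: {L0,L1,L2} ∩ {L0,L1,L3} = {L0,L1}; idom=L1
  L5: preds {L1,L3,L4}: {L0,L1} ∩ {L0,L1,L3} ∩ {L0,L1,L4} = {L0,L1}; idom=L1

Frontier:
  join L1 pred L0: · stop@L0
  join L1 pred L4: L4→L1 stop@L0
  join L4 pred L2: L2 stop@L1
  join L4 pred L3: L3 stop@L1
  join L5 pred L1: · stop@L1
  join L5 pred L3: L3 stop@L1
  join L5 pred L4: L4 stop@L1
  L0 → ∅
  L1 → {L1}
  L2 → {L4}
  L3 → {L4,L5}
  L4 → {L1,L5}
  L5 → ∅

DF(L3) = ["L4", "L5"]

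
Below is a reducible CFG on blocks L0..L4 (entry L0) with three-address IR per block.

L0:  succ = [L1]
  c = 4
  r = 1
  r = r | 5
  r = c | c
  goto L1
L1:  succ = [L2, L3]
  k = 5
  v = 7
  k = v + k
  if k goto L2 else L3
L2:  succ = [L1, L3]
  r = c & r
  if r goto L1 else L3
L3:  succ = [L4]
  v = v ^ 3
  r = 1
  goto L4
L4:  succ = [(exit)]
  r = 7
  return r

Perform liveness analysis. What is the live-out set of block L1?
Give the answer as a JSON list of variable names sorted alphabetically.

Per-block:
  L0 def {c,r} use ∅
  L1 def {k,v} use ∅
  L2 def {r} use {c,r}
  L3 def {r,v} use {v}
  L4 def {r} use ∅

Liveness:
  L0 li=∅ lo={c,r}
  L1 li={c,r} lo={c,r,v}
  L2 li={c,r,v} lo={c,r,v}
  L3 li={v} lo=∅
  L4 li=∅ lo=∅

live-out(L1) = ["c", "r", "v"]

Answer: ["c", "r", "v"]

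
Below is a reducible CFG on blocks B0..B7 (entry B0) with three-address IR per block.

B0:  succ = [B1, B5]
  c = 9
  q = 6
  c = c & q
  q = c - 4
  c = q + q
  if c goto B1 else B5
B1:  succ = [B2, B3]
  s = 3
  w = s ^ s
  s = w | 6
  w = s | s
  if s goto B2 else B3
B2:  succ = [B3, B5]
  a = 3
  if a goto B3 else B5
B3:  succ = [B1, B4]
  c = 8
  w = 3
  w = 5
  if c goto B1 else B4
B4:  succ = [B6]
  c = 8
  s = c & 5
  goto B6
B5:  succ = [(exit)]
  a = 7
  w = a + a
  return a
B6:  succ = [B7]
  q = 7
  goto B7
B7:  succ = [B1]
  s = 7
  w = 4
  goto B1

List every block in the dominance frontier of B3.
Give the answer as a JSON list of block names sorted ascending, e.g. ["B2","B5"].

Answer: ["B1"]

Analysis:
idom tree: B1←B0 B2←B1 B3←B1 B4←B3 B5←B0 B6←B4 B7←B6
Dom at joins:
  B1: preds {B0,B3,B7}: {B0} ∩ {B0,B1,B3} ∩ {B0,B1,B3,B4,B6,B7} = {B0}; idom=B0
  B3: preds {B1,B2}: {B0,B1} ∩ {B0,B1,B2} = {B0,B1}; idom=B1
  B5: preds {B0,B2}: {B0} ∩ {B0,B1,B2} = {B0}; idom=B0

DF derivation:
  B1←B0: walk · to B0
  B1←B3: walk B3→B1 to B0
  B1←B7: walk B7→B6→B4→B3→B1 to B0
  B3←B1: walk · to B1
  B3←B2: walk B2 to B1
  B5←B0: walk · to B0
  B5←B2: walk B2→B1 to B0
  DF(B0)=∅
  DF(B1)={B1,B5}
  DF(B2)={B3,B5}
  DF(B3)={B1}
  DF(B4)={B1}
  DF(B5)=∅
  DF(B6)={B1}
  DF(B7)={B1}

DF(B3) = ["B1"]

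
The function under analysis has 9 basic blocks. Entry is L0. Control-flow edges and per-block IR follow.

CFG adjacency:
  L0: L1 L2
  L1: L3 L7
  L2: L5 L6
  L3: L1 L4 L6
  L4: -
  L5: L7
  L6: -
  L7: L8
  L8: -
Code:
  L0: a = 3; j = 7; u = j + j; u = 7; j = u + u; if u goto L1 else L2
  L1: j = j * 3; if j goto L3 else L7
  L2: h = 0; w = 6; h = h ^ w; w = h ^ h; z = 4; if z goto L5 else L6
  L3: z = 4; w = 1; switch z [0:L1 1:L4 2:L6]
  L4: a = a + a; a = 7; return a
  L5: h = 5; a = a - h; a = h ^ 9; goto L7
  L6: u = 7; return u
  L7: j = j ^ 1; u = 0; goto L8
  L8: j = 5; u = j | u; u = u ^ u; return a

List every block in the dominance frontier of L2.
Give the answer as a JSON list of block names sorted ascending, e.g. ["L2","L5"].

Answer: ["L6", "L7"]

Derivation:
idom tree: L1←L0 L2←L0 L3←L1 L4←L3 L5←L2 L6←L0 L7←L0 L8←L7
Dom at joins:
  L1: preds {L0,L3}: {L0} ∩ {L0,L1,L3} = {L0}; idom=L0
  L6: preds {L2,L3}: {L0,L2} ∩ {L0,L1,L3} = {L0}; idom=L0
  L7: preds {L1,L5}: {L0,L1} ∩ {L0,L2,L5} = {L0}; idom=L0

DF derivation:
  L1←L0: walk · to L0
  L1←L3: walk L3→L1 to L0
  L6←L2: walk L2 to L0
  L6←L3: walk L3→L1 to L0
  L7←L1: walk L1 to L0
  L7←L5: walk L5→L2 to L0
  L0 → ∅
  L1 → {L1,L6,L7}
  L2 → {L6,L7}
  L3 → {L1,L6}
  L4 → ∅
  L5 → {L7}
  L6 → ∅
  L7 → ∅
  L8 → ∅

DF(L2) = ["L6", "L7"]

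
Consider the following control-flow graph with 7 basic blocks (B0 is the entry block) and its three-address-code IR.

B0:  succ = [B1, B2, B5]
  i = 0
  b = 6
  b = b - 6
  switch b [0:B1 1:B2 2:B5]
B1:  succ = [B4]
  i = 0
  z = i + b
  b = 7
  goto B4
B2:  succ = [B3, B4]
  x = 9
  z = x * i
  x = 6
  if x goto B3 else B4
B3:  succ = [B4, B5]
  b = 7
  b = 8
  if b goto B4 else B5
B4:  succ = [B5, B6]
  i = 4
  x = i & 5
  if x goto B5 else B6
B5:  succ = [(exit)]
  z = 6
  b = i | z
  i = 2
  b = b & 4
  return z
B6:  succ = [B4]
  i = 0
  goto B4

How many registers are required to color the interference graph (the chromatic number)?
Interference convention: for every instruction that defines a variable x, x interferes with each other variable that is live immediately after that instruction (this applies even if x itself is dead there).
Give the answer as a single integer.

Answer: 3

Derivation:
Per-block:
  B0: {b,i} / ∅
  B1: {b,i,z} / {b}
  B2: {x,z} / {i}
  B3: {b} / ∅
  B4: {i,x} / ∅
  B5: {b,i,z} / {i}
  B6: {i} / ∅

Backward fixpoint:
  live B0: ∅→{b,i}
  live B1: {b}→∅
  live B2: {i}→{i}
  live B3: {i}→{i}
  live B4: ∅→{i}
  live B5: {i}→∅
  live B6: ∅→∅

Interfere edges:
  b — {i,z}
  i — {b,x,z}
  x — {i}
  z — {b,i}

Chromatic number:
  {b,i,z} pairwise interfere (3-clique) ⇒ χ ≥ 3
  3-colouring: r0={i}  r1={b,x}  r2={z}
  χ = 3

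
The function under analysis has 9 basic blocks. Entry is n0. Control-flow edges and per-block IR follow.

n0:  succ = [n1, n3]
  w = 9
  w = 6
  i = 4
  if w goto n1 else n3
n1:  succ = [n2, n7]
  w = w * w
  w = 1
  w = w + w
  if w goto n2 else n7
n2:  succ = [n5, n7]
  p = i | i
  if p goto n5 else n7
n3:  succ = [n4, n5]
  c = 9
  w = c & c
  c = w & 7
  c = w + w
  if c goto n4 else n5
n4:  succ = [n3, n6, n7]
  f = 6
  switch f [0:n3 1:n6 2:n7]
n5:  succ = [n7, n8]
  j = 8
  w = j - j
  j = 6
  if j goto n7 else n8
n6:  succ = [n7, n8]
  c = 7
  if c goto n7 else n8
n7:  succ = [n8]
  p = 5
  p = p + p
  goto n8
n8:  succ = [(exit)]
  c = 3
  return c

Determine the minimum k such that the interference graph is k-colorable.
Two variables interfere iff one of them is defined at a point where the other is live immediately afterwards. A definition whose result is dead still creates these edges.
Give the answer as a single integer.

def/use:
  n0: {i,w} / ∅
  n1: {w} / {w}
  n2: {p} / {i}
  n3: {c,w} / ∅
  n4: {f} / ∅
  n5: {j,w} / ∅
  n6: {c} / ∅
  n7: {p} / ∅
  n8: {c} / ∅

Liveness:
  n0: in=∅ out={i,w}
  n1: in={i,w} out={i}
  n2: in={i} out=∅
  n3: in=∅ out=∅
  n4: in=∅ out=∅
  n5: in=∅ out=∅
  n6: in=∅ out=∅
  n7: in=∅ out=∅
  n8: in=∅ out=∅

Interference:
  c↔{w}
  f↔∅
  i↔{w}
  j↔∅
  p↔∅
  w↔{c,i}

Chromatic number:
  {c,w} pairwise interfere (2-clique) ⇒ χ ≥ 2
  assign c→R1 f→R0 i→R1 j→R0 p→R0 w→R0 — no edge inside a register ⇒ χ ≤ 2
  χ = 2

Answer: 2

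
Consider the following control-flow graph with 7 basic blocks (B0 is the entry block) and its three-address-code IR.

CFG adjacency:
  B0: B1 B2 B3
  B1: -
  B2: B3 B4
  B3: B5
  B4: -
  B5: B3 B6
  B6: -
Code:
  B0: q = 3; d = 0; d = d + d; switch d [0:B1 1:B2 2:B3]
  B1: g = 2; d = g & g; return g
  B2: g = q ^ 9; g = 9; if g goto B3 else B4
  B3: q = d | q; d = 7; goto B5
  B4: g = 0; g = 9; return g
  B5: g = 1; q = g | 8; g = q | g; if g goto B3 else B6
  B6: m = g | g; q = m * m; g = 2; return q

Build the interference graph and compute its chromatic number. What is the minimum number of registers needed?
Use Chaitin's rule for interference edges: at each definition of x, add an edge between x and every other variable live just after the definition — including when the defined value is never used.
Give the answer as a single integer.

def/use:
  B0: def={d,q} ue=∅
  B1: def={d,g} ue=∅
  B2: def={g} ue={q}
  B3: def={d,q} ue={d,q}
  B4: def={g} ue=∅
  B5: def={g,q} ue=∅
  B6: def={g,m,q} ue={g}

Liveness:
  live B0: ∅→{d,q}
  live B1: ∅→∅
  live B2: {d,q}→{d,q}
  live B3: {d,q}→{d}
  live B4: ∅→∅
  live B5: {d}→{d,g,q}
  live B6: {g}→∅

Interfere edges:
  d↔{g,q}
  g↔{d,q}
  m↔∅
  q↔{d,g}

Chromatic number:
  {d,g,q} pairwise interfere (3-clique) ⇒ χ ≥ 3
  assign d→c0 g→c1 m→c0 q→c2 — no edge inside a register ⇒ χ ≤ 3
  χ = 3

Answer: 3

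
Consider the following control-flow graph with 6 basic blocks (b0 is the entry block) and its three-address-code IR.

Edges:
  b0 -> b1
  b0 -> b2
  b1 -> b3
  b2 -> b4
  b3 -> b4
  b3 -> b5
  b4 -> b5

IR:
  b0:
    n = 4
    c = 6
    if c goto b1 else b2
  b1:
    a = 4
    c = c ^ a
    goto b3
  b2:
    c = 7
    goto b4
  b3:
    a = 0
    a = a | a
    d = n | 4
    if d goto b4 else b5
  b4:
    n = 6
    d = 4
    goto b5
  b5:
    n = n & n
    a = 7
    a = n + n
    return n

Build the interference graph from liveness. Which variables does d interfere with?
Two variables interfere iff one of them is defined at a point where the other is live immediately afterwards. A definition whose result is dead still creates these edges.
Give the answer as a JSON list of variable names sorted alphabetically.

Block summaries:
  b0 def {c,n} use ∅
  b1 def {a,c} use {c}
  b2 def {c} use ∅
  b3 def {a,d} use {n}
  b4 def {d,n} use ∅
  b5 def {a,n} use {n}

Liveness:
  b0: in=∅ out={c,n}
  b1: in={c,n} out={n}
  b2: in=∅ out=∅
  b3: in={n} out={n}
  b4: in=∅ out={n}
  b5: in={n} out=∅

Conflict graph:
  a↔{c,n}
  c↔{a,n}
  d↔{n}
  n↔{a,c,d}

N(d) = ["n"]

Answer: ["n"]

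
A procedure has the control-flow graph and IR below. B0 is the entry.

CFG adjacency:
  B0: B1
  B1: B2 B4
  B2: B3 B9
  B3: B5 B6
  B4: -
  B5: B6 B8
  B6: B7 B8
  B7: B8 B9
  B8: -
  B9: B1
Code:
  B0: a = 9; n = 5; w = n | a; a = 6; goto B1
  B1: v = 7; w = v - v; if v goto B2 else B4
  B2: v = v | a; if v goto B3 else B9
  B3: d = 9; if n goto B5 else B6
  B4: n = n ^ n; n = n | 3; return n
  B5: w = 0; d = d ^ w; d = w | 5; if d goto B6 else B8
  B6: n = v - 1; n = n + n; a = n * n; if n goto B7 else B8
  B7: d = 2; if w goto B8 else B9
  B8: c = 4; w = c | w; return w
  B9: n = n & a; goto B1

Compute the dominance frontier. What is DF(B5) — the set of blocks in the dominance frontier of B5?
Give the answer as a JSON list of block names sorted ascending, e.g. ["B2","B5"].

idom tree: B1←B0 B2←B1 B3←B2 B4←B1 B5←B3 B6←B3 B7←B6 B8←B3 B9←B2
Join-block Dom:
  B1: preds {B0,B9}: {B0} ∩ {B0,B1,B2,B9} = {B0}; idom=B0
  B6: preds {B3,B5}: {B0,B1,B2,B3} ∩ {B0,B1,B2,B3,B5} = {B0,B1,B2,B3}; idom=B3
  B8: preds {B5,B6,B7}: {B0,B1,B2,B3,B5} ∩ {B0,B1,B2,B3,B6} ∩ {B0,B1,B2,B3,B6,B7} = {B0,B1,B2,B3}; idom=B3
  B9: preds {B2,B7}: {B0,B1,B2} ∩ {B0,B1,B2,B3,B6,B7} = {B0,B1,B2}; idom=B2

Frontier:
  join B1 pred B0: · stop@B0
  join B1 pred B9: B9→B2→B1 stop@B0
  join B6 pred B3: · stop@B3
  join B6 pred B5: B5 stop@B3
  join B8 pred B5: B5 stop@B3
  join B8 pred B6: B6 stop@B3
  join B8 pred B7: B7→B6 stop@B3
  join B9 pred B2: · stop@B2
  join B9 pred B7: B7→B6→B3 stop@B2
  B0 → ∅
  B1 → {B1}
  B2 → {B1}
  B3 → {B9}
  B4 → ∅
  B5 → {B6,B8}
  B6 → {B8,B9}
  B7 → {B8,B9}
  B8 → ∅
  B9 → {B1}

DF(B5) = ["B6", "B8"]

Answer: ["B6", "B8"]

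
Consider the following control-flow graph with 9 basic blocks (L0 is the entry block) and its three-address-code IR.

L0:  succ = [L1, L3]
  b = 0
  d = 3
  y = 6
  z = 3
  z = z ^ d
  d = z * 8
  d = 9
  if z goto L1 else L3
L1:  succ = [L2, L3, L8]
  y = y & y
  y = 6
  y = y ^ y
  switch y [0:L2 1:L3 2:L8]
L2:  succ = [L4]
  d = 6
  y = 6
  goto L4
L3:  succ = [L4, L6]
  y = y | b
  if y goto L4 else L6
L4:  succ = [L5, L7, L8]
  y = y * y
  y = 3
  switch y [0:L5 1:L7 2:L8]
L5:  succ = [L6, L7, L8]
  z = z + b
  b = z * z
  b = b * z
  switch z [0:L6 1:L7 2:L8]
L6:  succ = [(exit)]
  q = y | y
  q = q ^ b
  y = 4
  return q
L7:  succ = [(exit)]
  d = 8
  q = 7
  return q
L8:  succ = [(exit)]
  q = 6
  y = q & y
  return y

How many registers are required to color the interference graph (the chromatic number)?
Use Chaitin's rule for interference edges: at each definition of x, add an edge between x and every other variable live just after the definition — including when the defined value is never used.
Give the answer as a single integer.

def/use:
  L0: def={b,d,y,z} ue=∅
  L1: def={y} ue={y}
  L2: def={d,y} ue=∅
  L3: def={y} ue={b,y}
  L4: def={y} ue={y}
  L5: def={b,z} ue={b,z}
  L6: def={q,y} ue={b,y}
  L7: def={d,q} ue=∅
  L8: def={q,y} ue={y}

Backward fixpoint:
  L0 li=∅ lo={b,y,z}
  L1 li={b,y,z} lo={b,y,z}
  L2 li={b,z} lo={b,y,z}
  L3 li={b,y,z} lo={b,y,z}
  L4 li={b,y,z} lo={b,y,z}
  L5 li={b,y,z} lo={b,y}
  L6 li={b,y} lo=∅
  L7 li=∅ lo=∅
  L8 li={y} lo=∅

Interference:
  b — {d,q,y,z}
  d — {b,y,z}
  q — {b,y}
  y — {b,d,q,z}
  z — {b,d,y}

Registers:
  {b,d,y,z} pairwise interfere (4-clique) ⇒ χ ≥ 4
  assign b→r0 d→r2 q→r2 y→r1 z→r3 — no edge inside a register ⇒ χ ≤ 4
  χ = 4

Answer: 4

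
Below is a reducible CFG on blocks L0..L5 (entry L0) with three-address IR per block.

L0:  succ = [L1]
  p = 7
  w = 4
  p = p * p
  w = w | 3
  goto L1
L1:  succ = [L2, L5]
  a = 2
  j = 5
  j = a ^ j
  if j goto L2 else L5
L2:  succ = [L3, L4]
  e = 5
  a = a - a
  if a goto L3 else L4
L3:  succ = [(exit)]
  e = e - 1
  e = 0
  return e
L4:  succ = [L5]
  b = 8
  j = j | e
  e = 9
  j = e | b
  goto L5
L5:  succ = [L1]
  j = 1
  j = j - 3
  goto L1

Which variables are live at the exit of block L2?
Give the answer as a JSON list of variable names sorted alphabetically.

Answer: ["e", "j"]

Analysis:
Block summaries:
  L0 def {p,w} use ∅
  L1 def {a,j} use ∅
  L2 def {a,e} use {a}
  L3 def {e} use {e}
  L4 def {b,e,j} use {e,j}
  L5 def {j} use ∅

Backward fixpoint:
  L0: in=∅ out=∅
  L1: in=∅ out={a,j}
  L2: in={a,j} out={e,j}
  L3: in={e} out=∅
  L4: in={e,j} out=∅
  L5: in=∅ out=∅

live-out(L2) = ["e", "j"]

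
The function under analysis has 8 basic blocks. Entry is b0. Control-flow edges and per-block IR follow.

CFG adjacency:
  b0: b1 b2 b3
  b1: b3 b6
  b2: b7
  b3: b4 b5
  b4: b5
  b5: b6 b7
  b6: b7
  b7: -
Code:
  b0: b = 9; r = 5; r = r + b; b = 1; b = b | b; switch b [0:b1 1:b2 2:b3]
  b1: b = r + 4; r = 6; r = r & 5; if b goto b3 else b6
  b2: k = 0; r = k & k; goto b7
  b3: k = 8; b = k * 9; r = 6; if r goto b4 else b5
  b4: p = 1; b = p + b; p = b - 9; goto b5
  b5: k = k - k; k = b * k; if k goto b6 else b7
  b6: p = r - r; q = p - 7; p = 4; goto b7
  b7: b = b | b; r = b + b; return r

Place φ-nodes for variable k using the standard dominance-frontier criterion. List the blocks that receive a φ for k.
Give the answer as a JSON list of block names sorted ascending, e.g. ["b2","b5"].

Answer: ["b6", "b7"]

Working:
idom tree: b1←b0 b2←b0 b3←b0 b4←b3 b5←b3 b6←b0 b7←b0
Join-block Dom:
  b3: preds {b0,b1}: {b0} ∩ {b0,b1} = {b0}; idom=b0
  b5: preds {b3,b4}: {b0,b3} ∩ {b0,b3,b4} = {b0,b3}; idom=b3
  b6: preds {b1,b5}: {b0,b1} ∩ {b0,b3,b5} = {b0}; idom=b0
  b7: preds {b2,b5,b6}: {b0,b2} ∩ {b0,b3,b5} ∩ {b0,b6} = {b0}; idom=b0

Frontier:
  b3←b0: walk · to b0
  b3←b1: walk b1 to b0
  b5←b3: walk · to b3
  b5←b4: walk b4 to b3
  b6←b1: walk b1 to b0
  b6←b5: walk b5→b3 to b0
  b7←b2: walk b2 to b0
  b7←b5: walk b5→b3 to b0
  b7←b6: walk b6 to b0
  b0: DF=∅
  b1: DF={b3,b6}
  b2: DF={b7}
  b3: DF={b6,b7}
  b4: DF={b5}
  b5: DF={b6,b7}
  b6: DF={b7}
  b7: DF=∅

φ for k: defs {b2,b3,b5}
  DF⁺ = {b6,b7}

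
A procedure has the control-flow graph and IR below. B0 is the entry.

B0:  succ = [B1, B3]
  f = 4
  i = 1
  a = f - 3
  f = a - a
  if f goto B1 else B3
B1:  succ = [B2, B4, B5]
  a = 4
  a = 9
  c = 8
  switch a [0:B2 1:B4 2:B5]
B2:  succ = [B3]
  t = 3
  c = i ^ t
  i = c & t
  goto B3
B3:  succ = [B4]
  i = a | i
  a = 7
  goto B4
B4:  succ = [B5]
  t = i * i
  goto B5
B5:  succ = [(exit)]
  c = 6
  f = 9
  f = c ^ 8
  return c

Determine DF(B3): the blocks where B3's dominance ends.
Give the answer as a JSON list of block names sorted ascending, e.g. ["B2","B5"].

idom tree: B1←B0 B2←B1 B3←B0 B4←B0 B5←B0
Dom at joins:
  B3: preds {B0,B2}: {B0} ∩ {B0,B1,B2} = {B0}; idom=B0
  B4: preds {B1,B3}: {B0,B1} ∩ {B0,B3} = {B0}; idom=B0
  B5: preds {B1,B4}: {B0,B1} ∩ {B0,B4} = {B0}; idom=B0

Frontier:
  join B3 pred B0: · stop@B0
  join B3 pred B2: B2→B1 stop@B0
  join B4 pred B1: B1 stop@B0
  join B4 pred B3: B3 stop@B0
  join B5 pred B1: B1 stop@B0
  join B5 pred B4: B4 stop@B0
  B0: DF=∅
  B1: DF={B3,B4,B5}
  B2: DF={B3}
  B3: DF={B4}
  B4: DF={B5}
  B5: DF=∅

DF(B3) = ["B4"]

Answer: ["B4"]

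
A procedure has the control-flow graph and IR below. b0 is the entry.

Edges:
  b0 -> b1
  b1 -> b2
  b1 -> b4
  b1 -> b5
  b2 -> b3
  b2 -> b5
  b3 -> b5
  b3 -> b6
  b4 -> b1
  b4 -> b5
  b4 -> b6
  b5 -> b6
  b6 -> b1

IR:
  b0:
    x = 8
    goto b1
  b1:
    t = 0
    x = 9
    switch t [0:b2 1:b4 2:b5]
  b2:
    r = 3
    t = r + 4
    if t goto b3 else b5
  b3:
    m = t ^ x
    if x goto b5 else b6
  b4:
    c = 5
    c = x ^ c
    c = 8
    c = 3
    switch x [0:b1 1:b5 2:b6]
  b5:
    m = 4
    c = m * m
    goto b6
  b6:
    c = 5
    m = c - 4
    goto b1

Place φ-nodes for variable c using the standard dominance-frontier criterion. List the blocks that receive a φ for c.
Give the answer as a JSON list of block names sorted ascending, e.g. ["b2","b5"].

Answer: ["b1", "b5", "b6"]

Derivation:
idom tree: b1←b0 b2←b1 b3←b2 b4←b1 b5←b1 b6←b1
Dom∩ at merges:
  b1: preds {b0,b4,b6}: {b0} ∩ {b0,b1,b4} ∩ {b0,b1,b6} = {b0}; idom=b0
  b5: preds {b1,b2,b3,b4}: {b0,b1} ∩ {b0,b1,b2} ∩ {b0,b1,b2,b3} ∩ {b0,b1,b4} = {b0,b1}; idom=b1
  b6: preds {b3,b4,b5}: {b0,b1,b2,b3} ∩ {b0,b1,b4} ∩ {b0,b1,b5} = {b0,b1}; idom=b1

DF walk-up:
  b1←b0: walk · to b0
  b1←b4: walk b4→b1 to b0
  b1←b6: walk b6→b1 to b0
  b5←b1: walk · to b1
  b5←b2: walk b2 to b1
  b5←b3: walk b3→b2 to b1
  b5←b4: walk b4 to b1
  b6←b3: walk b3→b2 to b1
  b6←b4: walk b4 to b1
  b6←b5: walk b5 to b1
  b0 → ∅
  b1 → {b1}
  b2 → {b5,b6}
  b3 → {b5,b6}
  b4 → {b1,b5,b6}
  b5 → {b6}
  b6 → {b1}

φ for c: defs {b4,b5,b6}
  DF⁺ = {b1,b5,b6}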